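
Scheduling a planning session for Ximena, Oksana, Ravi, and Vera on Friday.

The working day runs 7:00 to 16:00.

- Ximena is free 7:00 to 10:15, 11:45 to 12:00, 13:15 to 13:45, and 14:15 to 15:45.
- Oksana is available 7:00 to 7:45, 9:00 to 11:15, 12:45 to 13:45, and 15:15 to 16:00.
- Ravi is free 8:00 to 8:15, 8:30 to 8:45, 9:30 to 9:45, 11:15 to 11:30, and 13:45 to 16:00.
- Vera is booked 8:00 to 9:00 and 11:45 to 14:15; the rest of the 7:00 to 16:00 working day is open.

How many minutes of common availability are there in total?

Vera free within 07:00–16:00: 07:00–08:00, 09:00–11:45, 14:15–16:00.
Ximena ∩ Oksana: 07:00–07:45, 09:00–10:15, 13:15–13:45, 15:15–15:45.
Ximena ∩ Oksana ∩ Ravi: 09:30–09:45, 15:15–15:45.
Ximena ∩ Oksana ∩ Ravi ∩ Vera: 09:30–09:45, 15:15–15:45.
Total common minutes: 15 + 30 = 45.

45 minutes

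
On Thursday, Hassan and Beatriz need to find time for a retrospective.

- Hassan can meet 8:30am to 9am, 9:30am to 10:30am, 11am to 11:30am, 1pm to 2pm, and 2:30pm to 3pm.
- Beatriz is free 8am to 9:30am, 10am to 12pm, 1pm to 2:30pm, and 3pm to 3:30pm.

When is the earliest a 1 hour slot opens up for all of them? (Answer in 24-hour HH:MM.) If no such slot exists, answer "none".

13:00

Hassan ∩ Beatriz: 08:30–09:00, 10:00–10:30, 11:00–11:30, 13:00–14:00.
Windows ≥ 60 min: 13:00–14:00.
Earliest such window starts at 13:00.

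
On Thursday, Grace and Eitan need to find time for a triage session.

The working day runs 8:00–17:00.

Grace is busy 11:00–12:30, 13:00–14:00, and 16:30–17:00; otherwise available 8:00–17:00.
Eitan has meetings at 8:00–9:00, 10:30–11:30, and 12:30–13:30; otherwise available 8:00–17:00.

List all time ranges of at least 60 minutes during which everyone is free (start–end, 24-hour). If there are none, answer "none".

Grace free within 08:00–17:00: 08:00–11:00, 12:30–13:00, 14:00–16:30.
Eitan free within 08:00–17:00: 09:00–10:30, 11:30–12:30, 13:30–17:00.
Grace ∩ Eitan: 09:00–10:30, 14:00–16:30.
Windows ≥ 60 min: 09:00–10:30, 14:00–16:30.

09:00–10:30, 14:00–16:30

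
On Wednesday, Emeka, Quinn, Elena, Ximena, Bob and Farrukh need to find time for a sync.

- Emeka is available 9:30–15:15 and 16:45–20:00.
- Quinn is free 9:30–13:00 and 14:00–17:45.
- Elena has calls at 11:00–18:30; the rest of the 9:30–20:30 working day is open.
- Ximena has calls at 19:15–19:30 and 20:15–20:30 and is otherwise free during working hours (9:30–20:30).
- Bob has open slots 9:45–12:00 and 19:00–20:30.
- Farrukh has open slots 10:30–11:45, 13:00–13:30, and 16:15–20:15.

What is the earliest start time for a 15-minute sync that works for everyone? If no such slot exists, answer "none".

Elena free within 09:30–20:30: 09:30–11:00, 18:30–20:30.
Ximena free within 09:30–20:30: 09:30–19:15, 19:30–20:15.
Emeka ∩ Quinn: 09:30–13:00, 14:00–15:15, 16:45–17:45.
Emeka ∩ Quinn ∩ Elena: 09:30–11:00.
Emeka ∩ Quinn ∩ Elena ∩ Ximena: 09:30–11:00.
Emeka ∩ Quinn ∩ Elena ∩ Ximena ∩ Bob: 09:45–11:00.
Emeka ∩ Quinn ∩ Elena ∩ Ximena ∩ Bob ∩ Farrukh: 10:30–11:00.
Windows ≥ 15 min: 10:30–11:00.
Earliest such window starts at 10:30.

10:30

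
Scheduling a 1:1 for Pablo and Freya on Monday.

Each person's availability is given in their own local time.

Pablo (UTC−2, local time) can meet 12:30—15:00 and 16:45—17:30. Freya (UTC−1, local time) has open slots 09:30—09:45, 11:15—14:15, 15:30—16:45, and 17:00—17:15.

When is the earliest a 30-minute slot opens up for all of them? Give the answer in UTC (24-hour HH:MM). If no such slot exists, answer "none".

14:30

Pablo → UTC: 14:30–17:00, 18:45–19:30.
Freya → UTC: 10:30–10:45, 12:15–15:15, 16:30–17:45, 18:00–18:15.
Pablo ∩ Freya: 14:30–15:15, 16:30–17:00.
Windows ≥ 30 min: 14:30–15:15, 16:30–17:00.
Earliest such window starts at 14:30.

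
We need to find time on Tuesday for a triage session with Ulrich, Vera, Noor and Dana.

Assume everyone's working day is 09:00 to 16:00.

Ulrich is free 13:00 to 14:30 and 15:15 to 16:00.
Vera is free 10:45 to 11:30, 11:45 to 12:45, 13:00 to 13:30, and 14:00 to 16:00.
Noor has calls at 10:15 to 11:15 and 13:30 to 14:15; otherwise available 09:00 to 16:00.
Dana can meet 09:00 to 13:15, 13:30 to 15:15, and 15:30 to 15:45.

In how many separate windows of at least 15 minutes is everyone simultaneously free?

Noor free within 09:00–16:00: 09:00–10:15, 11:15–13:30, 14:15–16:00.
Ulrich ∩ Vera: 13:00–13:30, 14:00–14:30, 15:15–16:00.
Ulrich ∩ Vera ∩ Noor: 13:00–13:30, 14:15–14:30, 15:15–16:00.
Ulrich ∩ Vera ∩ Noor ∩ Dana: 13:00–13:15, 14:15–14:30, 15:30–15:45.
Windows ≥ 15 min: 13:00–13:15, 14:15–14:30, 15:30–15:45.
That's 3 windows.

3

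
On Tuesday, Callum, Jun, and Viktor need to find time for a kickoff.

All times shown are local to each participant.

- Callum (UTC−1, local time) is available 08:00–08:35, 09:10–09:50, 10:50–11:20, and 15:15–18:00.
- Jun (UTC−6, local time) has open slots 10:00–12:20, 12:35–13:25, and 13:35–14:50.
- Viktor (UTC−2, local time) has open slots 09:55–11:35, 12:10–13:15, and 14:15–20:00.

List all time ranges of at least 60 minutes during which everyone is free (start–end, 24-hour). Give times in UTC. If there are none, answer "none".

Callum → UTC: 09:00–09:35, 10:10–10:50, 11:50–12:20, 16:15–19:00.
Jun → UTC: 16:00–18:20, 18:35–19:25, 19:35–20:50.
Viktor → UTC: 11:55–13:35, 14:10–15:15, 16:15–22:00.
Callum ∩ Jun: 16:15–18:20, 18:35–19:00.
Callum ∩ Jun ∩ Viktor: 16:15–18:20, 18:35–19:00.
Windows ≥ 60 min: 16:15–18:20.

16:15–18:20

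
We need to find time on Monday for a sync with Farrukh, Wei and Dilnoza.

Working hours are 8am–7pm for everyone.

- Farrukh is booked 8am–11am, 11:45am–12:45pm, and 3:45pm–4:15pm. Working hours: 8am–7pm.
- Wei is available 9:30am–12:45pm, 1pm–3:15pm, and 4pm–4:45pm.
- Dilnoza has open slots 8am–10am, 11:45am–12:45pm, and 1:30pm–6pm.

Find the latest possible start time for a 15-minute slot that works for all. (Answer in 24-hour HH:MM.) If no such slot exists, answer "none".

Farrukh free within 08:00–19:00: 11:00–11:45, 12:45–15:45, 16:15–19:00.
Farrukh ∩ Wei: 11:00–11:45, 13:00–15:15, 16:15–16:45.
Farrukh ∩ Wei ∩ Dilnoza: 13:30–15:15, 16:15–16:45.
Windows ≥ 15 min: 13:30–15:15, 16:15–16:45.
Latest start in the last window 16:15–16:45 is 16:45 − 15 min = 16:30.

16:30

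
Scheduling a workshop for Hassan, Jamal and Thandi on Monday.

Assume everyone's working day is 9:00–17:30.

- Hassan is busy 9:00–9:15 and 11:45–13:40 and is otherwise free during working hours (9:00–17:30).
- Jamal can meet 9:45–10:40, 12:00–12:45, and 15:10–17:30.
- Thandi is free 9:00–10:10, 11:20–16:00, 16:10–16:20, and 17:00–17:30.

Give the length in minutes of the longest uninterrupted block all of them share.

Hassan free within 09:00–17:30: 09:15–11:45, 13:40–17:30.
Hassan ∩ Jamal: 09:45–10:40, 15:10–17:30.
Hassan ∩ Jamal ∩ Thandi: 09:45–10:10, 15:10–16:00, 16:10–16:20, 17:00–17:30.
Common window lengths: 25, 50, 10, 30 min; longest is 50.

50 minutes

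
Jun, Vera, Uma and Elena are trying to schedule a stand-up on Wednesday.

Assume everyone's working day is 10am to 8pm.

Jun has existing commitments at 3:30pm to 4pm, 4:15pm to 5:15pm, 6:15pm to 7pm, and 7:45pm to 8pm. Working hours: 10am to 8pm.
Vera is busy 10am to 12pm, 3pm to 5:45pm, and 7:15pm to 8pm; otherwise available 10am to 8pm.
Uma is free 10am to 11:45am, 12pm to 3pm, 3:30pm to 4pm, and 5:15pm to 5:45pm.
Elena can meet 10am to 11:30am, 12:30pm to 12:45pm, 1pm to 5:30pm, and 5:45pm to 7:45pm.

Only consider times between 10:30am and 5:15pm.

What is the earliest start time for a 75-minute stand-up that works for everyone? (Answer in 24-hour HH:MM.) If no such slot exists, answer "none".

13:00

Jun free within 10:00–20:00: 10:00–15:30, 16:00–16:15, 17:15–18:15, 19:00–19:45.
Vera free within 10:00–20:00: 12:00–15:00, 17:45–19:15.
Jun ∩ Vera: 12:00–15:00, 17:45–18:15, 19:00–19:15.
Jun ∩ Vera ∩ Uma: 12:00–15:00.
Jun ∩ Vera ∩ Uma ∩ Elena: 12:30–12:45, 13:00–15:00.
Restricted to 10:30–17:15: 12:30–12:45, 13:00–15:00.
Windows ≥ 75 min: 13:00–15:00.
Earliest such window starts at 13:00.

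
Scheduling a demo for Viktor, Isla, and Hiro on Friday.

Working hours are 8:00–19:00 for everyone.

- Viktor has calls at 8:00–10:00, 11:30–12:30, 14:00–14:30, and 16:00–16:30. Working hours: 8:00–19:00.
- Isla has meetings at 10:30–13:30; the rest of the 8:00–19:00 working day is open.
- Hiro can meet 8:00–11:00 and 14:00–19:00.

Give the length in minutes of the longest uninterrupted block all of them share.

Viktor free within 08:00–19:00: 10:00–11:30, 12:30–14:00, 14:30–16:00, 16:30–19:00.
Isla free within 08:00–19:00: 08:00–10:30, 13:30–19:00.
Viktor ∩ Isla: 10:00–10:30, 13:30–14:00, 14:30–16:00, 16:30–19:00.
Viktor ∩ Isla ∩ Hiro: 10:00–10:30, 14:30–16:00, 16:30–19:00.
Common window lengths: 30, 90, 150 min; longest is 150.

150 minutes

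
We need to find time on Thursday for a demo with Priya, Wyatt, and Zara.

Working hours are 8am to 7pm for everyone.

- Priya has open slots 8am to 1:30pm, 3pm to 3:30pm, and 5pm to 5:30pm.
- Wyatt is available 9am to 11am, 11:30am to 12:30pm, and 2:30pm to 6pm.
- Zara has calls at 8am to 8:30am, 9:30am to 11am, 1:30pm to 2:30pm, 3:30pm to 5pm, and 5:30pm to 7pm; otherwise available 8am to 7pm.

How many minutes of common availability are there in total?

Zara free within 08:00–19:00: 08:30–09:30, 11:00–13:30, 14:30–15:30, 17:00–17:30.
Priya ∩ Wyatt: 09:00–11:00, 11:30–12:30, 15:00–15:30, 17:00–17:30.
Priya ∩ Wyatt ∩ Zara: 09:00–09:30, 11:30–12:30, 15:00–15:30, 17:00–17:30.
Total common minutes: 30 + 60 + 30 + 30 = 150.

150 minutes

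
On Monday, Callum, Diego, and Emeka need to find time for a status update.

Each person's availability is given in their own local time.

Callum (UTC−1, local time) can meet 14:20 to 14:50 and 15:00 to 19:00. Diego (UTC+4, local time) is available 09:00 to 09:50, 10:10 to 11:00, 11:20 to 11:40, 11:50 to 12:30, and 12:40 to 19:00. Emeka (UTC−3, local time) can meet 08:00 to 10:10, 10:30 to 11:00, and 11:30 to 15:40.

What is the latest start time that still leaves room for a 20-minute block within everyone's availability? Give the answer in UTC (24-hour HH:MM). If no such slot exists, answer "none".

Callum → UTC: 15:20–15:50, 16:00–20:00.
Diego → UTC: 05:00–05:50, 06:10–07:00, 07:20–07:40, 07:50–08:30, 08:40–15:00.
Emeka → UTC: 11:00–13:10, 13:30–14:00, 14:30–18:40.
Callum ∩ Diego: (none).
Callum ∩ Diego ∩ Emeka: (none).
Windows ≥ 20 min: (none).

none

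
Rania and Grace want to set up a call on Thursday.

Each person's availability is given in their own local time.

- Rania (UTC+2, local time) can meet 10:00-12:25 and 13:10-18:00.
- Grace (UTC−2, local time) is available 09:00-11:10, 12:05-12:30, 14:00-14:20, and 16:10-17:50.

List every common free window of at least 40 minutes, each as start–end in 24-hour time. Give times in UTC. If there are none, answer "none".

11:10–13:10

Rania → UTC: 08:00–10:25, 11:10–16:00.
Grace → UTC: 11:00–13:10, 14:05–14:30, 16:00–16:20, 18:10–19:50.
Rania ∩ Grace: 11:10–13:10, 14:05–14:30.
Windows ≥ 40 min: 11:10–13:10.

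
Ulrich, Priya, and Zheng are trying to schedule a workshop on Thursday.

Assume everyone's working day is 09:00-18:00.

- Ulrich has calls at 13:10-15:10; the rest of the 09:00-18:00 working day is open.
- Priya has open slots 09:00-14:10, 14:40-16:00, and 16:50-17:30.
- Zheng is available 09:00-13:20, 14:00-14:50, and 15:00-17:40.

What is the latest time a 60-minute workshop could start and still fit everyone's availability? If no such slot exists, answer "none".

Ulrich free within 09:00–18:00: 09:00–13:10, 15:10–18:00.
Ulrich ∩ Priya: 09:00–13:10, 15:10–16:00, 16:50–17:30.
Ulrich ∩ Priya ∩ Zheng: 09:00–13:10, 15:10–16:00, 16:50–17:30.
Windows ≥ 60 min: 09:00–13:10.
Latest start in the last window 09:00–13:10 is 13:10 − 60 min = 12:10.

12:10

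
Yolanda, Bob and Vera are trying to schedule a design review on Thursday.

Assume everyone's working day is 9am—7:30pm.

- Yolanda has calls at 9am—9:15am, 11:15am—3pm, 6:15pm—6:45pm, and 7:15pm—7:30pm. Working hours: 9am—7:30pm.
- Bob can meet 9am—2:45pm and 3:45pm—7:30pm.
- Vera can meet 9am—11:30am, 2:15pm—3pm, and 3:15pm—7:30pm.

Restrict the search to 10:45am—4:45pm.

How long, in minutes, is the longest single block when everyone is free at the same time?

Yolanda free within 09:00–19:30: 09:15–11:15, 15:00–18:15, 18:45–19:15.
Yolanda ∩ Bob: 09:15–11:15, 15:45–18:15, 18:45–19:15.
Yolanda ∩ Bob ∩ Vera: 09:15–11:15, 15:45–18:15, 18:45–19:15.
Restricted to 10:45–16:45: 10:45–11:15, 15:45–16:45.
Common window lengths: 30, 60 min; longest is 60.

60 minutes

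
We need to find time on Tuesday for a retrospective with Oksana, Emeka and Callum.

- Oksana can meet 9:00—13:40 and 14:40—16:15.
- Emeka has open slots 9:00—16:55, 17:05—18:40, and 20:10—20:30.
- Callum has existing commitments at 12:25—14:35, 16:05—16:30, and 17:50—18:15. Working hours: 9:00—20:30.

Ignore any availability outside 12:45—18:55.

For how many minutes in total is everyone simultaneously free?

85 minutes

Callum free within 09:00–20:30: 09:00–12:25, 14:35–16:05, 16:30–17:50, 18:15–20:30.
Oksana ∩ Emeka: 09:00–13:40, 14:40–16:15.
Oksana ∩ Emeka ∩ Callum: 09:00–12:25, 14:40–16:05.
Restricted to 12:45–18:55: 14:40–16:05.
Total common minutes: 85.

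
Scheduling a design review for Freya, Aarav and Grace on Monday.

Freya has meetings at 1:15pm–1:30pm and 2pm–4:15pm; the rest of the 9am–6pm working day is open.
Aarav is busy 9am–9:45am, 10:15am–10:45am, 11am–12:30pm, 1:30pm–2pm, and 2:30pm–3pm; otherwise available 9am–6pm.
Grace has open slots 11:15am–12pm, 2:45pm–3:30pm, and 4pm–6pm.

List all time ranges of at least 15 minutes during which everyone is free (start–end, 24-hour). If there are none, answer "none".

Freya free within 09:00–18:00: 09:00–13:15, 13:30–14:00, 16:15–18:00.
Aarav free within 09:00–18:00: 09:45–10:15, 10:45–11:00, 12:30–13:30, 14:00–14:30, 15:00–18:00.
Freya ∩ Aarav: 09:45–10:15, 10:45–11:00, 12:30–13:15, 16:15–18:00.
Freya ∩ Aarav ∩ Grace: 16:15–18:00.
Windows ≥ 15 min: 16:15–18:00.

16:15–18:00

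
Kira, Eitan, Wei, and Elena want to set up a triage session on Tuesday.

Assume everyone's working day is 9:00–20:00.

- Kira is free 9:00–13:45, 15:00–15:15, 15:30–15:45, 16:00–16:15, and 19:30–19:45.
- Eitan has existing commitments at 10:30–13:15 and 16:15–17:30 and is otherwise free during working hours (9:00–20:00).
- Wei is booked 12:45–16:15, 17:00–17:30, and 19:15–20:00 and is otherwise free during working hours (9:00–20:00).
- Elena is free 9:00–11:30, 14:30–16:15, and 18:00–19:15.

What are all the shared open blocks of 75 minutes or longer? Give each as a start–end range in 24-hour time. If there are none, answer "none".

09:00–10:30

Eitan free within 09:00–20:00: 09:00–10:30, 13:15–16:15, 17:30–20:00.
Wei free within 09:00–20:00: 09:00–12:45, 16:15–17:00, 17:30–19:15.
Kira ∩ Eitan: 09:00–10:30, 13:15–13:45, 15:00–15:15, 15:30–15:45, 16:00–16:15, 19:30–19:45.
Kira ∩ Eitan ∩ Wei: 09:00–10:30.
Kira ∩ Eitan ∩ Wei ∩ Elena: 09:00–10:30.
Windows ≥ 75 min: 09:00–10:30.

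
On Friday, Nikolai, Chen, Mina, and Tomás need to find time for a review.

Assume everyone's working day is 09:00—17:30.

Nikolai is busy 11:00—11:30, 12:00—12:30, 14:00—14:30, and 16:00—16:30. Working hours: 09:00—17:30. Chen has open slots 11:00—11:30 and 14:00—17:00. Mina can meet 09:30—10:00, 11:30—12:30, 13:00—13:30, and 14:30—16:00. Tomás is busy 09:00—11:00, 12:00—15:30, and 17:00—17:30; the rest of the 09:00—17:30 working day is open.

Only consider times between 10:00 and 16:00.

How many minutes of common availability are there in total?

30 minutes

Nikolai free within 09:00–17:30: 09:00–11:00, 11:30–12:00, 12:30–14:00, 14:30–16:00, 16:30–17:30.
Tomás free within 09:00–17:30: 11:00–12:00, 15:30–17:00.
Nikolai ∩ Chen: 14:30–16:00, 16:30–17:00.
Nikolai ∩ Chen ∩ Mina: 14:30–16:00.
Nikolai ∩ Chen ∩ Mina ∩ Tomás: 15:30–16:00.
Restricted to 10:00–16:00: 15:30–16:00.
Total common minutes: 30.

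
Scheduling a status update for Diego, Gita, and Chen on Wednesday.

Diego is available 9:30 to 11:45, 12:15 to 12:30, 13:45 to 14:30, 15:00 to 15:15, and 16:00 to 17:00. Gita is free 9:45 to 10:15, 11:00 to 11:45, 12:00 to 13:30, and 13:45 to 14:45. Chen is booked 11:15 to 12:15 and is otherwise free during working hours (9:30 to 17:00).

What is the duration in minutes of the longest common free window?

Chen free within 09:30–17:00: 09:30–11:15, 12:15–17:00.
Diego ∩ Gita: 09:45–10:15, 11:00–11:45, 12:15–12:30, 13:45–14:30.
Diego ∩ Gita ∩ Chen: 09:45–10:15, 11:00–11:15, 12:15–12:30, 13:45–14:30.
Common window lengths: 30, 15, 15, 45 min; longest is 45.

45 minutes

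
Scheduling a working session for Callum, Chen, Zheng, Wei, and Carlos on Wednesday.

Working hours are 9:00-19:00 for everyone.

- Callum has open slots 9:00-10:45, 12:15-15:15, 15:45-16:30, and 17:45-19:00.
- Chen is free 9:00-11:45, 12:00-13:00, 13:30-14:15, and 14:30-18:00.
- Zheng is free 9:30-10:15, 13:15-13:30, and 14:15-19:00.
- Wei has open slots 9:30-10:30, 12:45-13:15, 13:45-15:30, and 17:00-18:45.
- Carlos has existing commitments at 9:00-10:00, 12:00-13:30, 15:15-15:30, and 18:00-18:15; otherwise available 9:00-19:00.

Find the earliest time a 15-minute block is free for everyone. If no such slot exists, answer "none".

10:00

Carlos free within 09:00–19:00: 10:00–12:00, 13:30–15:15, 15:30–18:00, 18:15–19:00.
Callum ∩ Chen: 09:00–10:45, 12:15–13:00, 13:30–14:15, 14:30–15:15, 15:45–16:30, 17:45–18:00.
Callum ∩ Chen ∩ Zheng: 09:30–10:15, 14:30–15:15, 15:45–16:30, 17:45–18:00.
Callum ∩ Chen ∩ Zheng ∩ Wei: 09:30–10:15, 14:30–15:15, 17:45–18:00.
Callum ∩ Chen ∩ Zheng ∩ Wei ∩ Carlos: 10:00–10:15, 14:30–15:15, 17:45–18:00.
Windows ≥ 15 min: 10:00–10:15, 14:30–15:15, 17:45–18:00.
Earliest such window starts at 10:00.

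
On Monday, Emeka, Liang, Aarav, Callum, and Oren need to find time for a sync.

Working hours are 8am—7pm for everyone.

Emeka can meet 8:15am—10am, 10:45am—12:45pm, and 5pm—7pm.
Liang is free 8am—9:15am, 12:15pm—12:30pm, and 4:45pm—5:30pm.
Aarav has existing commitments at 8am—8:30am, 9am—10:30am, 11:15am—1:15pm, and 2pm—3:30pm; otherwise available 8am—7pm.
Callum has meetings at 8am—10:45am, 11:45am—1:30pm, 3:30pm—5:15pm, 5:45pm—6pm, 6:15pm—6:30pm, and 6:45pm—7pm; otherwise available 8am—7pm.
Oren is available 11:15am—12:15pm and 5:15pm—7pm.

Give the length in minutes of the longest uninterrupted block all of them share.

Aarav free within 08:00–19:00: 08:30–09:00, 10:30–11:15, 13:15–14:00, 15:30–19:00.
Callum free within 08:00–19:00: 10:45–11:45, 13:30–15:30, 17:15–17:45, 18:00–18:15, 18:30–18:45.
Emeka ∩ Liang: 08:15–09:15, 12:15–12:30, 17:00–17:30.
Emeka ∩ Liang ∩ Aarav: 08:30–09:00, 17:00–17:30.
Emeka ∩ Liang ∩ Aarav ∩ Callum: 17:15–17:30.
Emeka ∩ Liang ∩ Aarav ∩ Callum ∩ Oren: 17:15–17:30.
Single common window of 15 minutes.

15 minutes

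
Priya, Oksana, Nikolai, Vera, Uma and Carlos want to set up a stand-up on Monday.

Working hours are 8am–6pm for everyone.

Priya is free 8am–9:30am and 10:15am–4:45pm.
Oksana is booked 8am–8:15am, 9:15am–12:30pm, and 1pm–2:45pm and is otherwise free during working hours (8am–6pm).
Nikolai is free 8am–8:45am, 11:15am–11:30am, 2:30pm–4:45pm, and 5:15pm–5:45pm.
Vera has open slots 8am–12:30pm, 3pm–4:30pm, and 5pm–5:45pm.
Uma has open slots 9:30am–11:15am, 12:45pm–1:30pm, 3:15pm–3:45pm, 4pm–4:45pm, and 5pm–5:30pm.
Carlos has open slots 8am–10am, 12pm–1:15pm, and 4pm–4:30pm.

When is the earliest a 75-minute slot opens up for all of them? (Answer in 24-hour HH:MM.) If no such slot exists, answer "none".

none

Oksana free within 08:00–18:00: 08:15–09:15, 12:30–13:00, 14:45–18:00.
Priya ∩ Oksana: 08:15–09:15, 12:30–13:00, 14:45–16:45.
Priya ∩ Oksana ∩ Nikolai: 08:15–08:45, 14:45–16:45.
Priya ∩ Oksana ∩ Nikolai ∩ Vera: 08:15–08:45, 15:00–16:30.
Priya ∩ Oksana ∩ Nikolai ∩ Vera ∩ Uma: 15:15–15:45, 16:00–16:30.
Priya ∩ Oksana ∩ Nikolai ∩ Vera ∩ Uma ∩ Carlos: 16:00–16:30.
Windows ≥ 75 min: (none).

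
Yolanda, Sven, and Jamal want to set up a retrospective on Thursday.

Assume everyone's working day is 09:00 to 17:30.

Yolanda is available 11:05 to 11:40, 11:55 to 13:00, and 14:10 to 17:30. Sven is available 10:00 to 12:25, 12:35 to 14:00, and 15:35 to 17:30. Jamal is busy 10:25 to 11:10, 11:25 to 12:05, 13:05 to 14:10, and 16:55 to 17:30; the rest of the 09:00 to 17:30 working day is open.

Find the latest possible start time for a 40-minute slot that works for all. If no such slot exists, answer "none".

16:15

Jamal free within 09:00–17:30: 09:00–10:25, 11:10–11:25, 12:05–13:05, 14:10–16:55.
Yolanda ∩ Sven: 11:05–11:40, 11:55–12:25, 12:35–13:00, 15:35–17:30.
Yolanda ∩ Sven ∩ Jamal: 11:10–11:25, 12:05–12:25, 12:35–13:00, 15:35–16:55.
Windows ≥ 40 min: 15:35–16:55.
Latest start in the last window 15:35–16:55 is 16:55 − 40 min = 16:15.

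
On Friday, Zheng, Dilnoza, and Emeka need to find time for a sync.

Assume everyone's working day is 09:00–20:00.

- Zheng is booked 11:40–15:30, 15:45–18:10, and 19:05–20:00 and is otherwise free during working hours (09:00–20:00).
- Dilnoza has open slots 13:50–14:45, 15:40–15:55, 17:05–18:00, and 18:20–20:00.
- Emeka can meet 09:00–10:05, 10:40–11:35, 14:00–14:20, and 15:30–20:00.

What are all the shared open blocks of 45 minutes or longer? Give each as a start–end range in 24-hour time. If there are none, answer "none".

18:20–19:05

Zheng free within 09:00–20:00: 09:00–11:40, 15:30–15:45, 18:10–19:05.
Zheng ∩ Dilnoza: 15:40–15:45, 18:20–19:05.
Zheng ∩ Dilnoza ∩ Emeka: 15:40–15:45, 18:20–19:05.
Windows ≥ 45 min: 18:20–19:05.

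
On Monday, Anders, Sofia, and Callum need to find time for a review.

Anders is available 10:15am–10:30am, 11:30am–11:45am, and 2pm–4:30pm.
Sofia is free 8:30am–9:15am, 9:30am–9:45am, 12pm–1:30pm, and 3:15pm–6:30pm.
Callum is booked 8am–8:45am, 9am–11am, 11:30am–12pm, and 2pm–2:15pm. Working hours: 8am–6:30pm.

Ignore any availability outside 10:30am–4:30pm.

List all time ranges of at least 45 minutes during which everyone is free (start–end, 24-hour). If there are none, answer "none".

15:15–16:30

Callum free within 08:00–18:30: 08:45–09:00, 11:00–11:30, 12:00–14:00, 14:15–18:30.
Anders ∩ Sofia: 15:15–16:30.
Anders ∩ Sofia ∩ Callum: 15:15–16:30.
Restricted to 10:30–16:30: 15:15–16:30.
Windows ≥ 45 min: 15:15–16:30.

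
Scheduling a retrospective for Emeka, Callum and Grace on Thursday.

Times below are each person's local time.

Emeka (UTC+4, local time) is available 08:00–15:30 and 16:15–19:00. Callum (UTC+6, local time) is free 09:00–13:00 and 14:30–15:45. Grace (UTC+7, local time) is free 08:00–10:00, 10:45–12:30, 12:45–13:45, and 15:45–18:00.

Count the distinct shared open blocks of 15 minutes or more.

3

Emeka → UTC: 04:00–11:30, 12:15–15:00.
Callum → UTC: 03:00–07:00, 08:30–09:45.
Grace → UTC: 01:00–03:00, 03:45–05:30, 05:45–06:45, 08:45–11:00.
Emeka ∩ Callum: 04:00–07:00, 08:30–09:45.
Emeka ∩ Callum ∩ Grace: 04:00–05:30, 05:45–06:45, 08:45–09:45.
Windows ≥ 15 min: 04:00–05:30, 05:45–06:45, 08:45–09:45.
That's 3 windows.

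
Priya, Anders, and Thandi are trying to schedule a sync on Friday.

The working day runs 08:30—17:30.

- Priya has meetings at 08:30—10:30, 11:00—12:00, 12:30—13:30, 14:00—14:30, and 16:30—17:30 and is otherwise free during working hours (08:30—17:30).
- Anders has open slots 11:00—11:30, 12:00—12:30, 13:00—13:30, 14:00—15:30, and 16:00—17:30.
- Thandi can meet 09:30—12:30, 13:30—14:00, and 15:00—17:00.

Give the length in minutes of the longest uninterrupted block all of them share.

30 minutes

Priya free within 08:30–17:30: 10:30–11:00, 12:00–12:30, 13:30–14:00, 14:30–16:30.
Priya ∩ Anders: 12:00–12:30, 14:30–15:30, 16:00–16:30.
Priya ∩ Anders ∩ Thandi: 12:00–12:30, 15:00–15:30, 16:00–16:30.
Common window lengths: 30, 30, 30 min; longest is 30.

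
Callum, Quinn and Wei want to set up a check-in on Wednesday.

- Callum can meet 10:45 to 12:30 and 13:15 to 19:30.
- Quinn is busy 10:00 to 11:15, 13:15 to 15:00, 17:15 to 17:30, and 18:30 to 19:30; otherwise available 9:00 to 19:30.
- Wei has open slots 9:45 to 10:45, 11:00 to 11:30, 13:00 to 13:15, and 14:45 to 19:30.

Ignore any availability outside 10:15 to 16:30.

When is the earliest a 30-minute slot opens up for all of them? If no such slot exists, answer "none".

15:00

Quinn free within 09:00–19:30: 09:00–10:00, 11:15–13:15, 15:00–17:15, 17:30–18:30.
Callum ∩ Quinn: 11:15–12:30, 15:00–17:15, 17:30–18:30.
Callum ∩ Quinn ∩ Wei: 11:15–11:30, 15:00–17:15, 17:30–18:30.
Restricted to 10:15–16:30: 11:15–11:30, 15:00–16:30.
Windows ≥ 30 min: 15:00–16:30.
Earliest such window starts at 15:00.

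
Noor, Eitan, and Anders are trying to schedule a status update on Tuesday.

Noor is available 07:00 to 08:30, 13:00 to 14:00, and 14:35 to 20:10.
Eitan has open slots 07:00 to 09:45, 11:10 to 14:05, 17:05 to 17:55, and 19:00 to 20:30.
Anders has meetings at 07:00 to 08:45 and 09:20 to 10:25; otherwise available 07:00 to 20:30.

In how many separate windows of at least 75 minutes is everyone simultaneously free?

Anders free within 07:00–20:30: 08:45–09:20, 10:25–20:30.
Noor ∩ Eitan: 07:00–08:30, 13:00–14:00, 17:05–17:55, 19:00–20:10.
Noor ∩ Eitan ∩ Anders: 13:00–14:00, 17:05–17:55, 19:00–20:10.
Windows ≥ 75 min: (none).
That's 0 windows.

0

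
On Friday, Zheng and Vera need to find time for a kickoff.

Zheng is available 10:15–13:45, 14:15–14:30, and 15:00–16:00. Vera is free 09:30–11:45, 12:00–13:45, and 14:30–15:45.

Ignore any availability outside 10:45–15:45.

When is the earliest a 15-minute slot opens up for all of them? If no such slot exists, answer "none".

Zheng ∩ Vera: 10:15–11:45, 12:00–13:45, 15:00–15:45.
Restricted to 10:45–15:45: 10:45–11:45, 12:00–13:45, 15:00–15:45.
Windows ≥ 15 min: 10:45–11:45, 12:00–13:45, 15:00–15:45.
Earliest such window starts at 10:45.

10:45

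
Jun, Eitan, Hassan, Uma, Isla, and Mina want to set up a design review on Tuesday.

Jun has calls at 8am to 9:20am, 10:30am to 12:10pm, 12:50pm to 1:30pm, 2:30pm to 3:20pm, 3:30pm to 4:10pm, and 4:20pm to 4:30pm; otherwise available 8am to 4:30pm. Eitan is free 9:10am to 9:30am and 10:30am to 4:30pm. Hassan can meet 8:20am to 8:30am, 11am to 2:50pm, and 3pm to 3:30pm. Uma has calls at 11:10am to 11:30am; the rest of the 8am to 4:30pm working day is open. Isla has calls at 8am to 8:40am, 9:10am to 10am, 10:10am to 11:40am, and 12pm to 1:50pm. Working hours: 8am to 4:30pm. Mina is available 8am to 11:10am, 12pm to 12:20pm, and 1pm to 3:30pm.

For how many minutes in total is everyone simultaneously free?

Jun free within 08:00–16:30: 09:20–10:30, 12:10–12:50, 13:30–14:30, 15:20–15:30, 16:10–16:20.
Uma free within 08:00–16:30: 08:00–11:10, 11:30–16:30.
Isla free within 08:00–16:30: 08:40–09:10, 10:00–10:10, 11:40–12:00, 13:50–16:30.
Jun ∩ Eitan: 09:20–09:30, 12:10–12:50, 13:30–14:30, 15:20–15:30, 16:10–16:20.
Jun ∩ Eitan ∩ Hassan: 12:10–12:50, 13:30–14:30, 15:20–15:30.
Jun ∩ Eitan ∩ Hassan ∩ Uma: 12:10–12:50, 13:30–14:30, 15:20–15:30.
Jun ∩ Eitan ∩ Hassan ∩ Uma ∩ Isla: 13:50–14:30, 15:20–15:30.
Jun ∩ Eitan ∩ Hassan ∩ Uma ∩ Isla ∩ Mina: 13:50–14:30, 15:20–15:30.
Total common minutes: 40 + 10 = 50.

50 minutes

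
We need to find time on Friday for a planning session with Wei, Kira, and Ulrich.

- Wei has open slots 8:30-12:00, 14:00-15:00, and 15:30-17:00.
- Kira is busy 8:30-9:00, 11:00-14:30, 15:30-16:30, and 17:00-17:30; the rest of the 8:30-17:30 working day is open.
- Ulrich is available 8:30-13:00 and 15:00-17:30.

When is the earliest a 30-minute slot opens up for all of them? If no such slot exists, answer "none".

Kira free within 08:30–17:30: 09:00–11:00, 14:30–15:30, 16:30–17:00.
Wei ∩ Kira: 09:00–11:00, 14:30–15:00, 16:30–17:00.
Wei ∩ Kira ∩ Ulrich: 09:00–11:00, 16:30–17:00.
Windows ≥ 30 min: 09:00–11:00, 16:30–17:00.
Earliest such window starts at 09:00.

09:00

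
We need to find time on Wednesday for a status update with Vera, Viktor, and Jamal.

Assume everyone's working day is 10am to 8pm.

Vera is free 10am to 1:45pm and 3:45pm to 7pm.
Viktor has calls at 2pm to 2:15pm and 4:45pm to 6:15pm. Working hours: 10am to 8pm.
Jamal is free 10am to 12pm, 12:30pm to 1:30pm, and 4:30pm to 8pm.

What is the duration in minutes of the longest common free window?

Viktor free within 10:00–20:00: 10:00–14:00, 14:15–16:45, 18:15–20:00.
Vera ∩ Viktor: 10:00–13:45, 15:45–16:45, 18:15–19:00.
Vera ∩ Viktor ∩ Jamal: 10:00–12:00, 12:30–13:30, 16:30–16:45, 18:15–19:00.
Common window lengths: 120, 60, 15, 45 min; longest is 120.

120 minutes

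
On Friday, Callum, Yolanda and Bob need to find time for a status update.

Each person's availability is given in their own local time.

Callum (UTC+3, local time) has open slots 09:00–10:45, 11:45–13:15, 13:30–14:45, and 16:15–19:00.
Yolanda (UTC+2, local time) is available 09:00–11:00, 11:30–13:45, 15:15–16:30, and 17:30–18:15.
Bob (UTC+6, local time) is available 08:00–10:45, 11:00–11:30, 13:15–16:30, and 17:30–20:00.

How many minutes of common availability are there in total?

150 minutes

Callum → UTC: 06:00–07:45, 08:45–10:15, 10:30–11:45, 13:15–16:00.
Yolanda → UTC: 07:00–09:00, 09:30–11:45, 13:15–14:30, 15:30–16:15.
Bob → UTC: 02:00–04:45, 05:00–05:30, 07:15–10:30, 11:30–14:00.
Callum ∩ Yolanda: 07:00–07:45, 08:45–09:00, 09:30–10:15, 10:30–11:45, 13:15–14:30, 15:30–16:00.
Callum ∩ Yolanda ∩ Bob: 07:15–07:45, 08:45–09:00, 09:30–10:15, 11:30–11:45, 13:15–14:00.
Total common minutes: 30 + 15 + 45 + 15 + 45 = 150.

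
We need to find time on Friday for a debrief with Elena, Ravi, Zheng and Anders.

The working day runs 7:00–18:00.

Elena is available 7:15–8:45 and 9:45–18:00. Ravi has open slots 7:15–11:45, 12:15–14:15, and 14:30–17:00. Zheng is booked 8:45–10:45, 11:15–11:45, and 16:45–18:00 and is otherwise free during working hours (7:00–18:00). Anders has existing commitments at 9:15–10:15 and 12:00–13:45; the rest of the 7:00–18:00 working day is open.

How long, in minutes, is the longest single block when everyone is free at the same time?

Zheng free within 07:00–18:00: 07:00–08:45, 10:45–11:15, 11:45–16:45.
Anders free within 07:00–18:00: 07:00–09:15, 10:15–12:00, 13:45–18:00.
Elena ∩ Ravi: 07:15–08:45, 09:45–11:45, 12:15–14:15, 14:30–17:00.
Elena ∩ Ravi ∩ Zheng: 07:15–08:45, 10:45–11:15, 12:15–14:15, 14:30–16:45.
Elena ∩ Ravi ∩ Zheng ∩ Anders: 07:15–08:45, 10:45–11:15, 13:45–14:15, 14:30–16:45.
Common window lengths: 90, 30, 30, 135 min; longest is 135.

135 minutes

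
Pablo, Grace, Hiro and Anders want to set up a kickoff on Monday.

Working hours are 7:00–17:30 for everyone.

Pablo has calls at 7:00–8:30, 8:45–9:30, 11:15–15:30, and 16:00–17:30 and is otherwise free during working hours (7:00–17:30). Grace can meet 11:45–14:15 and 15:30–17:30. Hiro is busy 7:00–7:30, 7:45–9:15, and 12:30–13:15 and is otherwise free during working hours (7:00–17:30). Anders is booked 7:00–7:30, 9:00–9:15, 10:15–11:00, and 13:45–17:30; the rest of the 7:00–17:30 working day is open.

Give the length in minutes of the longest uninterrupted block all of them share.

Pablo free within 07:00–17:30: 08:30–08:45, 09:30–11:15, 15:30–16:00.
Hiro free within 07:00–17:30: 07:30–07:45, 09:15–12:30, 13:15–17:30.
Anders free within 07:00–17:30: 07:30–09:00, 09:15–10:15, 11:00–13:45.
Pablo ∩ Grace: 15:30–16:00.
Pablo ∩ Grace ∩ Hiro: 15:30–16:00.
Pablo ∩ Grace ∩ Hiro ∩ Anders: (none).
No common window.

0 minutes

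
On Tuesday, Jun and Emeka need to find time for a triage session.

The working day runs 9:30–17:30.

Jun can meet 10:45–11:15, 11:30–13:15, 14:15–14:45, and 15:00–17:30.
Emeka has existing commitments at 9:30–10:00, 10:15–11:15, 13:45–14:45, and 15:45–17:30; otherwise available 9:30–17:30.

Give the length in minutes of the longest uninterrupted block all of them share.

105 minutes

Emeka free within 09:30–17:30: 10:00–10:15, 11:15–13:45, 14:45–15:45.
Jun ∩ Emeka: 11:30–13:15, 15:00–15:45.
Common window lengths: 105, 45 min; longest is 105.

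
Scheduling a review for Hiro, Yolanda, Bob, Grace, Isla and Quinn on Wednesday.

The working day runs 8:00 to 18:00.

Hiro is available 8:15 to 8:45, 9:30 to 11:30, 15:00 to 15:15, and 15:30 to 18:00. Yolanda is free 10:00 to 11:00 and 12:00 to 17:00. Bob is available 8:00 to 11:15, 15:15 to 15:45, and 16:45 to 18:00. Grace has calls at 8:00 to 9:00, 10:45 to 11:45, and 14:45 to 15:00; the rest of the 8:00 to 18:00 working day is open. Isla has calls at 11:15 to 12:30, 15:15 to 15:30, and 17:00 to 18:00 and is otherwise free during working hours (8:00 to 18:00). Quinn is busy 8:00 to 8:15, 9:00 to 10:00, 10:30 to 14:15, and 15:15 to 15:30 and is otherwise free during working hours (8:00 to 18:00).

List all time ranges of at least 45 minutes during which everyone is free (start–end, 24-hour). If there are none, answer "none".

none

Grace free within 08:00–18:00: 09:00–10:45, 11:45–14:45, 15:00–18:00.
Isla free within 08:00–18:00: 08:00–11:15, 12:30–15:15, 15:30–17:00.
Quinn free within 08:00–18:00: 08:15–09:00, 10:00–10:30, 14:15–15:15, 15:30–18:00.
Hiro ∩ Yolanda: 10:00–11:00, 15:00–15:15, 15:30–17:00.
Hiro ∩ Yolanda ∩ Bob: 10:00–11:00, 15:30–15:45, 16:45–17:00.
Hiro ∩ Yolanda ∩ Bob ∩ Grace: 10:00–10:45, 15:30–15:45, 16:45–17:00.
Hiro ∩ Yolanda ∩ Bob ∩ Grace ∩ Isla: 10:00–10:45, 15:30–15:45, 16:45–17:00.
Hiro ∩ Yolanda ∩ Bob ∩ Grace ∩ Isla ∩ Quinn: 10:00–10:30, 15:30–15:45, 16:45–17:00.
Windows ≥ 45 min: (none).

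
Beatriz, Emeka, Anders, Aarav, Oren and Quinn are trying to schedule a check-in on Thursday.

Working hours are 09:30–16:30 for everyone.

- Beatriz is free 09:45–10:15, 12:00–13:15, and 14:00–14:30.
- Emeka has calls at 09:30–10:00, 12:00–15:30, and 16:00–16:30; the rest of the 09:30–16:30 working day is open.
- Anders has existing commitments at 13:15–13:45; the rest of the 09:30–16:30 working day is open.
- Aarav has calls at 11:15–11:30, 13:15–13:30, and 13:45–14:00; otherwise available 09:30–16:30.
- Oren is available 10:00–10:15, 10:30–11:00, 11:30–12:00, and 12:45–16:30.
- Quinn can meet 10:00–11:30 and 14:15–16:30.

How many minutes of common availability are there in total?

Emeka free within 09:30–16:30: 10:00–12:00, 15:30–16:00.
Anders free within 09:30–16:30: 09:30–13:15, 13:45–16:30.
Aarav free within 09:30–16:30: 09:30–11:15, 11:30–13:15, 13:30–13:45, 14:00–16:30.
Beatriz ∩ Emeka: 10:00–10:15.
Beatriz ∩ Emeka ∩ Anders: 10:00–10:15.
Beatriz ∩ Emeka ∩ Anders ∩ Aarav: 10:00–10:15.
Beatriz ∩ Emeka ∩ Anders ∩ Aarav ∩ Oren: 10:00–10:15.
Beatriz ∩ Emeka ∩ Anders ∩ Aarav ∩ Oren ∩ Quinn: 10:00–10:15.
Total common minutes: 15.

15 minutes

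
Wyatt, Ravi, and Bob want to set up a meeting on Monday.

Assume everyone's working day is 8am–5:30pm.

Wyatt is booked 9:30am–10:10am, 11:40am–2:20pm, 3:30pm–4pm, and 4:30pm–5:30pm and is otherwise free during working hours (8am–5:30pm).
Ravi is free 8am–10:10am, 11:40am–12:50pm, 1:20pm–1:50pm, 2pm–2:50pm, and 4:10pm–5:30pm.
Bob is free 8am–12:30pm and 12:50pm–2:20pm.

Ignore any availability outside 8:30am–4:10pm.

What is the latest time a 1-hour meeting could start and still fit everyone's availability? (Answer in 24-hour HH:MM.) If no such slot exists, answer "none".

Wyatt free within 08:00–17:30: 08:00–09:30, 10:10–11:40, 14:20–15:30, 16:00–16:30.
Wyatt ∩ Ravi: 08:00–09:30, 14:20–14:50, 16:10–16:30.
Wyatt ∩ Ravi ∩ Bob: 08:00–09:30.
Restricted to 08:30–16:10: 08:30–09:30.
Windows ≥ 60 min: 08:30–09:30.
Latest start in the last window 08:30–09:30 is 09:30 − 60 min = 08:30.

08:30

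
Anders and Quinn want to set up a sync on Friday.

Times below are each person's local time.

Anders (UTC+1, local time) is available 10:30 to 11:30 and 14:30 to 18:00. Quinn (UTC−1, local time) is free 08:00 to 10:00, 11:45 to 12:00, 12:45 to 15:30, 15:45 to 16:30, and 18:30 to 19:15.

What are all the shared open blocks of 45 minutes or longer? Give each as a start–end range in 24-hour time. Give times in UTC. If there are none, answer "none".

09:30–10:30, 13:45–16:30

Anders → UTC: 09:30–10:30, 13:30–17:00.
Quinn → UTC: 09:00–11:00, 12:45–13:00, 13:45–16:30, 16:45–17:30, 19:30–20:15.
Anders ∩ Quinn: 09:30–10:30, 13:45–16:30, 16:45–17:00.
Windows ≥ 45 min: 09:30–10:30, 13:45–16:30.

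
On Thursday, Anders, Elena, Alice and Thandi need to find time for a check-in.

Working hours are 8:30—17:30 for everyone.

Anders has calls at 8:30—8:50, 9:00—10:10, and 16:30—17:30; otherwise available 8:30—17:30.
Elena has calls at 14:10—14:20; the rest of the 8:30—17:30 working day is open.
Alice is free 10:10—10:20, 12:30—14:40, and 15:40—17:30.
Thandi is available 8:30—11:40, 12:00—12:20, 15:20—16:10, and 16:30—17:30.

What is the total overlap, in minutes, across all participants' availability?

Anders free within 08:30–17:30: 08:50–09:00, 10:10–16:30.
Elena free within 08:30–17:30: 08:30–14:10, 14:20–17:30.
Anders ∩ Elena: 08:50–09:00, 10:10–14:10, 14:20–16:30.
Anders ∩ Elena ∩ Alice: 10:10–10:20, 12:30–14:10, 14:20–14:40, 15:40–16:30.
Anders ∩ Elena ∩ Alice ∩ Thandi: 10:10–10:20, 15:40–16:10.
Total common minutes: 10 + 30 = 40.

40 minutes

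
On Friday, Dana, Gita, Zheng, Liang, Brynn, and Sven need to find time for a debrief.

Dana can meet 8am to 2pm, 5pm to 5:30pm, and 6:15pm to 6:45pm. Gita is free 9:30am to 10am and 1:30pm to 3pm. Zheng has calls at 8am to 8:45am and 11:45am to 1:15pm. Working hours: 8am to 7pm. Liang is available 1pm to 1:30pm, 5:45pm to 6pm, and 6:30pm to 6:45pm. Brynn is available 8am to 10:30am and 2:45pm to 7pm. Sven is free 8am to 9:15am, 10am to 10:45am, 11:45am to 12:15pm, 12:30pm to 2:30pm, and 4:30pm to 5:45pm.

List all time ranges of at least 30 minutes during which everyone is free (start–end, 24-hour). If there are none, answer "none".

Zheng free within 08:00–19:00: 08:45–11:45, 13:15–19:00.
Dana ∩ Gita: 09:30–10:00, 13:30–14:00.
Dana ∩ Gita ∩ Zheng: 09:30–10:00, 13:30–14:00.
Dana ∩ Gita ∩ Zheng ∩ Liang: (none).
Dana ∩ Gita ∩ Zheng ∩ Liang ∩ Brynn: (none).
Dana ∩ Gita ∩ Zheng ∩ Liang ∩ Brynn ∩ Sven: (none).
Windows ≥ 30 min: (none).

none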